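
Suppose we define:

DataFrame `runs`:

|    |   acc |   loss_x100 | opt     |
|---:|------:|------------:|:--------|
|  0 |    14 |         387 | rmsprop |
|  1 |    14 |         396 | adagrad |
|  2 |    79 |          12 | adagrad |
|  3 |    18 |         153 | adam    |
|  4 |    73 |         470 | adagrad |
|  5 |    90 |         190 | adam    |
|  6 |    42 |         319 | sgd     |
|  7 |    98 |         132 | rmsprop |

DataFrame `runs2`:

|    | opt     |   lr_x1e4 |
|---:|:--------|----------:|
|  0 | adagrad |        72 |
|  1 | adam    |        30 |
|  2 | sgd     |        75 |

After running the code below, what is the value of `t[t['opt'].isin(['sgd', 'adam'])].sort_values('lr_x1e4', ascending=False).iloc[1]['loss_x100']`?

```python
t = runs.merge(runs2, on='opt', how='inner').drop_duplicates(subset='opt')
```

153

merge on 'opt' (how='inner') → 6 rows:
   acc  loss_x100      opt  lr_x1e4
0   14        396  adagrad       72
1   79         12  adagrad       72
2   18        153     adam       30
3   73        470  adagrad       72
4   90        190     adam       30
5   42        319      sgd       75
drop duplicate opt (keep=first):
   acc  loss_x100      opt  lr_x1e4
0   14        396  adagrad       72
2   18        153     adam       30
5   42        319      sgd       75
filter rows where opt in ['sgd', 'adam']:
   acc  loss_x100   opt  lr_x1e4
2   18        153  adam       30
5   42        319   sgd       75
sort by lr_x1e4 descending:
   acc  loss_x100   opt  lr_x1e4
5   42        319   sgd       75
2   18        153  adam       30
Then the value at position 1, column 'loss_x100': 153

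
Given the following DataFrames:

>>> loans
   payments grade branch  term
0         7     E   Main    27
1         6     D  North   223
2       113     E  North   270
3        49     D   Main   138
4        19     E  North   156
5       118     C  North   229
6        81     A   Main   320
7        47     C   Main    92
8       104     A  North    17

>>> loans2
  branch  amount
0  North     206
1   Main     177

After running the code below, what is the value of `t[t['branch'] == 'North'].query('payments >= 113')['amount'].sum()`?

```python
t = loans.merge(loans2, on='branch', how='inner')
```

412

merge on 'branch' (how='inner') → 9 rows:
   payments grade branch  term  amount
0         7     E   Main    27     177
1         6     D  North   223     206
2       113     E  North   270     206
3        49     D   Main   138     177
4        19     E  North   156     206
5       118     C  North   229     206
6        81     A   Main   320     177
7        47     C   Main    92     177
8       104     A  North    17     206
filter rows where branch == 'North':
   payments grade branch  term  amount
1         6     D  North   223     206
2       113     E  North   270     206
4        19     E  North   156     206
5       118     C  North   229     206
8       104     A  North    17     206
filter rows where payments >= 113:
   payments grade branch  term  amount
2       113     E  North   270     206
5       118     C  North   229     206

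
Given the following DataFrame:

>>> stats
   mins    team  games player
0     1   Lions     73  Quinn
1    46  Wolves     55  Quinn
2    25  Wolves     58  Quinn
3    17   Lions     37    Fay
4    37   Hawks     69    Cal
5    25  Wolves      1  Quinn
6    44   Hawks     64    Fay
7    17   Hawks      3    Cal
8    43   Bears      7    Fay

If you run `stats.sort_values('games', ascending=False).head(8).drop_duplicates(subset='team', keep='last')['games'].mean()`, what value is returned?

sort by games descending:
   mins    team  games player
0     1   Lions     73  Quinn
4    37   Hawks     69    Cal
6    44   Hawks     64    Fay
2    25  Wolves     58  Quinn
1    46  Wolves     55  Quinn
3    17   Lions     37    Fay
8    43   Bears      7    Fay
7    17   Hawks      3    Cal
5    25  Wolves      1  Quinn
take first 8 rows:
   mins    team  games player
0     1   Lions     73  Quinn
4    37   Hawks     69    Cal
6    44   Hawks     64    Fay
2    25  Wolves     58  Quinn
1    46  Wolves     55  Quinn
3    17   Lions     37    Fay
8    43   Bears      7    Fay
7    17   Hawks      3    Cal
drop duplicate team (keep=last):
   mins    team  games player
1    46  Wolves     55  Quinn
3    17   Lions     37    Fay
8    43   Bears      7    Fay
7    17   Hawks      3    Cal
mean of column 'games' → 25.5

25.5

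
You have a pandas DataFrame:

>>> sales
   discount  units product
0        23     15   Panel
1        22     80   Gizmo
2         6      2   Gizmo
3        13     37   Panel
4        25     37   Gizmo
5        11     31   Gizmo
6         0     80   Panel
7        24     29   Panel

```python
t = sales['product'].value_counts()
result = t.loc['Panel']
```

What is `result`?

4

value_counts of product:
product
Panel    4
Gizmo    4
Name: count, dtype: int64
Then the value at index 'Panel': 4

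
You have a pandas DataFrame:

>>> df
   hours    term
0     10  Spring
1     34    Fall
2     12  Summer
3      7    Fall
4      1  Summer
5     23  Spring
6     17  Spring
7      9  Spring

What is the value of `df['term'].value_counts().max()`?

value_counts of term:
term
Spring    4
Fall      2
Summer    2
Name: count, dtype: int64

4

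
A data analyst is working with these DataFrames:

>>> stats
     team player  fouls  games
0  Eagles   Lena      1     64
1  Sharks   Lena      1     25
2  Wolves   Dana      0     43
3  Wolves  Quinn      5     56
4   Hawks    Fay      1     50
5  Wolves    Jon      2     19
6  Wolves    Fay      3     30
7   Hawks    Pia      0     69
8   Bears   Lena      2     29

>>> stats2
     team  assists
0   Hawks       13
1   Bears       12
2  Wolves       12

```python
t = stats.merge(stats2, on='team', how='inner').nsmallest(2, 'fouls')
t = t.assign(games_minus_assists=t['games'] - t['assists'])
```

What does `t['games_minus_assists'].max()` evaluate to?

merge on 'team' (how='inner') → 7 rows:
     team player  fouls  games  assists
0  Wolves   Dana      0     43       12
1  Wolves  Quinn      5     56       12
2   Hawks    Fay      1     50       13
3  Wolves    Jon      2     19       12
4  Wolves    Fay      3     30       12
5   Hawks    Pia      0     69       13
6   Bears   Lena      2     29       12
take 2 rows with smallest fouls:
     team player  fouls  games  assists
0  Wolves   Dana      0     43       12
5   Hawks    Pia      0     69       13
add column games_minus_assists = t['games'] - t['assists']:
     team player  fouls  games  assists  games_minus_assists
0  Wolves   Dana      0     43       12                   31
5   Hawks    Pia      0     69       13                   56
Taking the max of column 'games_minus_assists' gives 56.

56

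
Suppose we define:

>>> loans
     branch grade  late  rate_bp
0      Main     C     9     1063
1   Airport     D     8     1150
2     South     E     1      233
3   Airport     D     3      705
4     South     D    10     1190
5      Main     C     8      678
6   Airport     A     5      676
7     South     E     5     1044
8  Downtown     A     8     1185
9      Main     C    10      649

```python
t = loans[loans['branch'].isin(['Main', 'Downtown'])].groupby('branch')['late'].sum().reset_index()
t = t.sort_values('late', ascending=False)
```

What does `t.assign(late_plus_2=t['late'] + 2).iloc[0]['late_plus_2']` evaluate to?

filter rows where branch in ['Main', 'Downtown']:
     branch grade  late  rate_bp
0      Main     C     9     1063
5      Main     C     8      678
8  Downtown     A     8     1185
9      Main     C    10      649
group by branch, sum of late:
branch
Downtown     8
Main        27
Name: late, dtype: int64
reset_index():
     branch  late
0  Downtown     8
1      Main    27
sort by late descending:
     branch  late
1      Main    27
0  Downtown     8
add column late_plus_2 = t['late'] + 2:
     branch  late  late_plus_2
1      Main    27           29
0  Downtown     8           10
Reading off the value at position 0, column 'late_plus_2', we get 29.

29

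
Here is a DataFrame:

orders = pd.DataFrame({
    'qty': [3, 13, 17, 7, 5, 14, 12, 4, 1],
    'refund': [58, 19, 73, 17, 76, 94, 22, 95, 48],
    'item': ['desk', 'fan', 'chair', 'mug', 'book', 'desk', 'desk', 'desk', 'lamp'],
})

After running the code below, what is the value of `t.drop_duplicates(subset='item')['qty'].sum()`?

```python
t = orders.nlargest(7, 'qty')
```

take 7 rows with largest qty:
   qty  refund   item
2   17      73  chair
5   14      94   desk
1   13      19    fan
6   12      22   desk
3    7      17    mug
4    5      76   book
7    4      95   desk
drop duplicate item (keep=first):
   qty  refund   item
2   17      73  chair
5   14      94   desk
1   13      19    fan
3    7      17    mug
4    5      76   book
Finally, sum of column 'qty' = 56.

56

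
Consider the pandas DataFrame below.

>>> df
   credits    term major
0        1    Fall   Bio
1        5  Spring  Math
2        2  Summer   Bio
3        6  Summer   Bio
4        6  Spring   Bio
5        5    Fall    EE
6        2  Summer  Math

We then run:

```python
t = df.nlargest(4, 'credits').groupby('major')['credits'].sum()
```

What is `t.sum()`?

22

take 4 rows with largest credits:
   credits    term major
3        6  Summer   Bio
4        6  Spring   Bio
1        5  Spring  Math
5        5    Fall    EE
group by major, sum of credits:
major
Bio     12
EE       5
Math     5
Name: credits, dtype: int64
sum of the resulting series → 22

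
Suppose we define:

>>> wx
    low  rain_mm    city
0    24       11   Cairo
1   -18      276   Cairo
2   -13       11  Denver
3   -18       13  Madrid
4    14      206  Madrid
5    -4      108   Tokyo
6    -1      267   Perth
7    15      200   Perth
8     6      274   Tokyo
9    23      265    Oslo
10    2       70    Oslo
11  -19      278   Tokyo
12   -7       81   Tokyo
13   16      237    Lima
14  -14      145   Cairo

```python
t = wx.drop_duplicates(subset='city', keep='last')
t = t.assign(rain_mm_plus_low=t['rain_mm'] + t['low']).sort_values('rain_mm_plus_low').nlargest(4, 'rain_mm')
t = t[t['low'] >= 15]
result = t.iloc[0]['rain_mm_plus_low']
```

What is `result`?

drop duplicate city (keep=last):
    low  rain_mm    city
2   -13       11  Denver
4    14      206  Madrid
7    15      200   Perth
10    2       70    Oslo
12   -7       81   Tokyo
13   16      237    Lima
14  -14      145   Cairo
add column rain_mm_plus_low = t['rain_mm'] + t['low']:
    low  rain_mm    city  rain_mm_plus_low
2   -13       11  Denver                -2
4    14      206  Madrid               220
7    15      200   Perth               215
10    2       70    Oslo                72
12   -7       81   Tokyo                74
13   16      237    Lima               253
14  -14      145   Cairo               131
sort by rain_mm_plus_low:
    low  rain_mm    city  rain_mm_plus_low
2   -13       11  Denver                -2
10    2       70    Oslo                72
12   -7       81   Tokyo                74
14  -14      145   Cairo               131
7    15      200   Perth               215
4    14      206  Madrid               220
13   16      237    Lima               253
take 4 rows with largest rain_mm:
    low  rain_mm    city  rain_mm_plus_low
13   16      237    Lima               253
4    14      206  Madrid               220
7    15      200   Perth               215
14  -14      145   Cairo               131
filter rows where low >= 15:
    low  rain_mm   city  rain_mm_plus_low
13   16      237   Lima               253
7    15      200  Perth               215

253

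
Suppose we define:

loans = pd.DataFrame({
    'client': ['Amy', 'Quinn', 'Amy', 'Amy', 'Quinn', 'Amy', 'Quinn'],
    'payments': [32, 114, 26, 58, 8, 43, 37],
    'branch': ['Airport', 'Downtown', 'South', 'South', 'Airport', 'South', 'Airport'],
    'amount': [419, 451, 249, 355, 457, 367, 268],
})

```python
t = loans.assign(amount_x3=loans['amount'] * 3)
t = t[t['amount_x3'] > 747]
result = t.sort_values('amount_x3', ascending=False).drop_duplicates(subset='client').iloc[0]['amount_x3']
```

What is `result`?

1371

add column amount_x3 = loans['amount'] * 3:
  client  payments    branch  amount  amount_x3
0    Amy        32   Airport     419       1257
1  Quinn       114  Downtown     451       1353
2    Amy        26     South     249        747
3    Amy        58     South     355       1065
4  Quinn         8   Airport     457       1371
5    Amy        43     South     367       1101
6  Quinn        37   Airport     268        804
filter rows where amount_x3 > 747:
  client  payments    branch  amount  amount_x3
0    Amy        32   Airport     419       1257
1  Quinn       114  Downtown     451       1353
3    Amy        58     South     355       1065
4  Quinn         8   Airport     457       1371
5    Amy        43     South     367       1101
6  Quinn        37   Airport     268        804
sort by amount_x3 descending:
  client  payments    branch  amount  amount_x3
4  Quinn         8   Airport     457       1371
1  Quinn       114  Downtown     451       1353
0    Amy        32   Airport     419       1257
5    Amy        43     South     367       1101
3    Amy        58     South     355       1065
6  Quinn        37   Airport     268        804
drop duplicate client (keep=first):
  client  payments   branch  amount  amount_x3
4  Quinn         8  Airport     457       1371
0    Amy        32  Airport     419       1257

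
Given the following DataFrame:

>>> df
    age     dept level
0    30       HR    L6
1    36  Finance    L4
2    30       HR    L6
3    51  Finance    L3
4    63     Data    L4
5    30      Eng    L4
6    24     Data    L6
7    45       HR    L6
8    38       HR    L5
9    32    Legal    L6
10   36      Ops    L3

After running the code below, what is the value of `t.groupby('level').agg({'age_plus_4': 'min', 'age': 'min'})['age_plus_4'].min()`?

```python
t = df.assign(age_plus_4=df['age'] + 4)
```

28

add column age_plus_4 = df['age'] + 4:
    age     dept level  age_plus_4
0    30       HR    L6          34
1    36  Finance    L4          40
2    30       HR    L6          34
3    51  Finance    L3          55
4    63     Data    L4          67
5    30      Eng    L4          34
6    24     Data    L6          28
7    45       HR    L6          49
8    38       HR    L5          42
9    32    Legal    L6          36
10   36      Ops    L3          40
group by level: min(age_plus_4), min(age):
       age_plus_4  age
level                 
L3             40   36
L4             34   30
L5             42   38
L6             28   24
Taking the min of column 'age_plus_4' gives 28.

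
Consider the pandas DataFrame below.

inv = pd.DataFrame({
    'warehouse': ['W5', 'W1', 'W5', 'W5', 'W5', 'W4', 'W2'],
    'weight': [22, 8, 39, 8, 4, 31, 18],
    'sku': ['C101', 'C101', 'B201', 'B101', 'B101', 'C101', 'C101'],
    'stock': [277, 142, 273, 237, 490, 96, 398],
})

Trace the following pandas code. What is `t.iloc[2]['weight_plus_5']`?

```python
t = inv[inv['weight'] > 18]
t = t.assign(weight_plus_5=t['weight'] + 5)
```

36

filter rows where weight > 18:
  warehouse  weight   sku  stock
0        W5      22  C101    277
2        W5      39  B201    273
5        W4      31  C101     96
add column weight_plus_5 = t['weight'] + 5:
  warehouse  weight   sku  stock  weight_plus_5
0        W5      22  C101    277             27
2        W5      39  B201    273             44
5        W4      31  C101     96             36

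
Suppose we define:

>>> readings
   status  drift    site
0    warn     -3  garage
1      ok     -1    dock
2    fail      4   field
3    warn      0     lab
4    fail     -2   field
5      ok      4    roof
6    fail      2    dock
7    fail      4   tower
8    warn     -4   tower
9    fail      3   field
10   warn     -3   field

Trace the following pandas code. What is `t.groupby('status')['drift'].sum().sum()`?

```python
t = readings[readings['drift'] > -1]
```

filter rows where drift > -1:
  status  drift   site
2   fail      4  field
3   warn      0    lab
5     ok      4   roof
6   fail      2   dock
7   fail      4  tower
9   fail      3  field
group by status, sum of drift:
status
fail    13
ok       4
warn     0
Name: drift, dtype: int64
Taking the sum of the resulting series gives 17.

17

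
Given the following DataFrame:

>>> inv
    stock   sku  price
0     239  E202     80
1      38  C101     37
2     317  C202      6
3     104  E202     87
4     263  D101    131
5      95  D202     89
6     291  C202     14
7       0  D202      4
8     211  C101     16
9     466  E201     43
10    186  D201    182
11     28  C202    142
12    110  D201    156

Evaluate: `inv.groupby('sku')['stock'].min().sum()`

1009

group by sku, min of stock:
sku
C101     38
C202     28
D101    263
D201    110
D202      0
E201    466
E202    104
Name: stock, dtype: int64
Finally, sum of the resulting series = 1009.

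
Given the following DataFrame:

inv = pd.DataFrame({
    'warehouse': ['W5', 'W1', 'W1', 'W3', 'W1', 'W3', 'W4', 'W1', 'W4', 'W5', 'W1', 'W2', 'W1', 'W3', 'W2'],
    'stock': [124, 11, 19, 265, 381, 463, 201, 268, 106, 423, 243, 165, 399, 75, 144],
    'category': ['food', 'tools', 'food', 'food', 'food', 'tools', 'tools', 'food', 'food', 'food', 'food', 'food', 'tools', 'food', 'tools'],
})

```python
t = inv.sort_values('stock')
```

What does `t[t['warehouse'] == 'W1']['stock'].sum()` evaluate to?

1321

sort by stock:
   warehouse  stock category
1         W1     11    tools
2         W1     19     food
13        W3     75     food
8         W4    106     food
0         W5    124     food
14        W2    144    tools
11        W2    165     food
6         W4    201    tools
10        W1    243     food
3         W3    265     food
7         W1    268     food
4         W1    381     food
12        W1    399    tools
9         W5    423     food
5         W3    463    tools
filter rows where warehouse == 'W1':
   warehouse  stock category
1         W1     11    tools
2         W1     19     food
10        W1    243     food
7         W1    268     food
4         W1    381     food
12        W1    399    tools
sum of column 'stock' → 1321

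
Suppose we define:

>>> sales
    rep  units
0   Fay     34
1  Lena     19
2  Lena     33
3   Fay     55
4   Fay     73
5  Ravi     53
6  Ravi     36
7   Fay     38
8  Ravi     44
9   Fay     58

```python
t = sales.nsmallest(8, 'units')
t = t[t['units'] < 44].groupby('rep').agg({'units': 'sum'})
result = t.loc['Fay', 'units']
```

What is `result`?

take 8 rows with smallest units:
    rep  units
1  Lena     19
2  Lena     33
0   Fay     34
6  Ravi     36
7   Fay     38
8  Ravi     44
5  Ravi     53
3   Fay     55
filter rows where units < 44:
    rep  units
1  Lena     19
2  Lena     33
0   Fay     34
6  Ravi     36
7   Fay     38
group by rep, sum of units:
      units
rep        
Fay      72
Lena     52
Ravi     36
The value at row 'Fay', column 'units' is 72.

72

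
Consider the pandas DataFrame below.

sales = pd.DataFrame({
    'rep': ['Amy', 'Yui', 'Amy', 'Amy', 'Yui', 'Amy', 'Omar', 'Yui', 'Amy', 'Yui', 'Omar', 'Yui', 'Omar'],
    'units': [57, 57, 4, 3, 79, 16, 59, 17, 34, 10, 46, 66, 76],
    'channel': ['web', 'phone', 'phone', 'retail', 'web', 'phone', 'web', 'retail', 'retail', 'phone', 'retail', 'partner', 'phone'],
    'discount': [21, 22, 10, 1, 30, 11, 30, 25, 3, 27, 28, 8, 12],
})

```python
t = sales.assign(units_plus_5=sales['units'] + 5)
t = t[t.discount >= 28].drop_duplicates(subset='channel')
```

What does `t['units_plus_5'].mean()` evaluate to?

add column units_plus_5 = sales['units'] + 5:
     rep  units  channel  discount  units_plus_5
0    Amy     57      web        21            62
1    Yui     57    phone        22            62
2    Amy      4    phone        10             9
3    Amy      3   retail         1             8
4    Yui     79      web        30            84
5    Amy     16    phone        11            21
6   Omar     59      web        30            64
7    Yui     17   retail        25            22
8    Amy     34   retail         3            39
9    Yui     10    phone        27            15
10  Omar     46   retail        28            51
11   Yui     66  partner         8            71
12  Omar     76    phone        12            81
filter rows where discount >= 28:
     rep  units channel  discount  units_plus_5
4    Yui     79     web        30            84
6   Omar     59     web        30            64
10  Omar     46  retail        28            51
drop duplicate channel (keep=first):
     rep  units channel  discount  units_plus_5
4    Yui     79     web        30            84
10  Omar     46  retail        28            51

67.5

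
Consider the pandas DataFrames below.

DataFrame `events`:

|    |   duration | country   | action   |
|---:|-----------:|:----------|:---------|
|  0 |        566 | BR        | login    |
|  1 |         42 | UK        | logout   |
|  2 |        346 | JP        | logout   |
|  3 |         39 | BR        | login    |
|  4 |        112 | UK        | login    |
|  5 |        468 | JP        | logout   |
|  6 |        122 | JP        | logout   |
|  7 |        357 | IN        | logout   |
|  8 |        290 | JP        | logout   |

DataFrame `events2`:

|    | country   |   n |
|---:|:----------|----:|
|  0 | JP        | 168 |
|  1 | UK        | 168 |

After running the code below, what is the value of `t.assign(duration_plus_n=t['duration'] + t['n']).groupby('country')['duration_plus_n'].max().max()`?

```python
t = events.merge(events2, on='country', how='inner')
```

merge on 'country' (how='inner') → 6 rows:
   duration country  action    n
0        42      UK  logout  168
1       346      JP  logout  168
2       112      UK   login  168
3       468      JP  logout  168
4       122      JP  logout  168
5       290      JP  logout  168
add column duration_plus_n = t['duration'] + t['n']:
   duration country  action    n  duration_plus_n
0        42      UK  logout  168              210
1       346      JP  logout  168              514
2       112      UK   login  168              280
3       468      JP  logout  168              636
4       122      JP  logout  168              290
5       290      JP  logout  168              458
group by country, max of duration_plus_n:
country
JP    636
UK    280
Name: duration_plus_n, dtype: int64
So max() = 636.

636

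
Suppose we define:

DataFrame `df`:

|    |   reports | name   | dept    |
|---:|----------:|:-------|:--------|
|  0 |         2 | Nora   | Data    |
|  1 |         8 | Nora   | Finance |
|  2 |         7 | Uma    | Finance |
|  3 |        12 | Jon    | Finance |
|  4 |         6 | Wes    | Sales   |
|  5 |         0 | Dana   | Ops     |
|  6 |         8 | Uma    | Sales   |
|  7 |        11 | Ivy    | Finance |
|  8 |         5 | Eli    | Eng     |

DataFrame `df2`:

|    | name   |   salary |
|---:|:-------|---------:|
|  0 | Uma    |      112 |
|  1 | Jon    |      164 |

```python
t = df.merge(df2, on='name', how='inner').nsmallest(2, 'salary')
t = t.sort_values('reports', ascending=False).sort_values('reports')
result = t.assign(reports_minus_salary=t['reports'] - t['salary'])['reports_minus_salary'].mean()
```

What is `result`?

-104.5

merge on 'name' (how='inner') → 3 rows:
   reports name     dept  salary
0        7  Uma  Finance     112
1       12  Jon  Finance     164
2        8  Uma    Sales     112
take 2 rows with smallest salary:
   reports name     dept  salary
0        7  Uma  Finance     112
2        8  Uma    Sales     112
sort by reports descending:
   reports name     dept  salary
2        8  Uma    Sales     112
0        7  Uma  Finance     112
sort by reports:
   reports name     dept  salary
0        7  Uma  Finance     112
2        8  Uma    Sales     112
add column reports_minus_salary = t['reports'] - t['salary']:
   reports name     dept  salary  reports_minus_salary
0        7  Uma  Finance     112                  -105
2        8  Uma    Sales     112                  -104
Then the mean of column 'reports_minus_salary': -104.5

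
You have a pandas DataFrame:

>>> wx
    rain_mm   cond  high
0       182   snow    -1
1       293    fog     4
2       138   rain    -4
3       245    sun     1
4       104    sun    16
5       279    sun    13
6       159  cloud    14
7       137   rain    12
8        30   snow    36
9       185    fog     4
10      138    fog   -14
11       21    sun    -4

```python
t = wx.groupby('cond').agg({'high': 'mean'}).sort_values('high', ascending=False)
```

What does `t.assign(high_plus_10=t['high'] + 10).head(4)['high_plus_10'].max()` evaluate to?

group by cond, mean of high:
       high
cond       
cloud  14.0
fog    -2.0
rain    4.0
snow   17.5
sun     6.5
sort by high descending:
       high
cond       
snow   17.5
cloud  14.0
sun     6.5
rain    4.0
fog    -2.0
add column high_plus_10 = t['high'] + 10:
       high  high_plus_10
cond                     
snow   17.5          27.5
cloud  14.0          24.0
sun     6.5          16.5
rain    4.0          14.0
fog    -2.0           8.0
take first 4 rows:
       high  high_plus_10
cond                     
snow   17.5          27.5
cloud  14.0          24.0
sun     6.5          16.5
rain    4.0          14.0
Then the max of column 'high_plus_10': 27.5

27.5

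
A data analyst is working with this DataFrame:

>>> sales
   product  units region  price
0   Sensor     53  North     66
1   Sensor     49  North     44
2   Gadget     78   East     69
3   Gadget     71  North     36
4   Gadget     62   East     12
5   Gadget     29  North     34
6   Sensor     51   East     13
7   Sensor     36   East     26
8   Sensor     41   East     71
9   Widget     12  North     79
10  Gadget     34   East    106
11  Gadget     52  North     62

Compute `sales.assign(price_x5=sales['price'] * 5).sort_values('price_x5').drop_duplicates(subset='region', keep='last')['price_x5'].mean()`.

462.5

add column price_x5 = sales['price'] * 5:
   product  units region  price  price_x5
0   Sensor     53  North     66       330
1   Sensor     49  North     44       220
2   Gadget     78   East     69       345
3   Gadget     71  North     36       180
4   Gadget     62   East     12        60
5   Gadget     29  North     34       170
6   Sensor     51   East     13        65
7   Sensor     36   East     26       130
8   Sensor     41   East     71       355
9   Widget     12  North     79       395
10  Gadget     34   East    106       530
11  Gadget     52  North     62       310
sort by price_x5:
   product  units region  price  price_x5
4   Gadget     62   East     12        60
6   Sensor     51   East     13        65
7   Sensor     36   East     26       130
5   Gadget     29  North     34       170
3   Gadget     71  North     36       180
1   Sensor     49  North     44       220
11  Gadget     52  North     62       310
0   Sensor     53  North     66       330
2   Gadget     78   East     69       345
8   Sensor     41   East     71       355
9   Widget     12  North     79       395
10  Gadget     34   East    106       530
drop duplicate region (keep=last):
   product  units region  price  price_x5
9   Widget     12  North     79       395
10  Gadget     34   East    106       530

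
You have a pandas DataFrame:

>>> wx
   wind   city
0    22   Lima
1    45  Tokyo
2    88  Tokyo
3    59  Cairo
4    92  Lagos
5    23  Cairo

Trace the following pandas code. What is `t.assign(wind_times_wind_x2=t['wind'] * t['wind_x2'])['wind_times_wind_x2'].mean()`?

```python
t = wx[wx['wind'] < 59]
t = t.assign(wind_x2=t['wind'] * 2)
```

2025.33333333

filter rows where wind < 59:
   wind   city
0    22   Lima
1    45  Tokyo
5    23  Cairo
add column wind_x2 = t['wind'] * 2:
   wind   city  wind_x2
0    22   Lima       44
1    45  Tokyo       90
5    23  Cairo       46
add column wind_times_wind_x2 = t['wind'] * t['wind_x2']:
   wind   city  wind_x2  wind_times_wind_x2
0    22   Lima       44                 968
1    45  Tokyo       90                4050
5    23  Cairo       46                1058
mean of column 'wind_times_wind_x2' → 2025.33333333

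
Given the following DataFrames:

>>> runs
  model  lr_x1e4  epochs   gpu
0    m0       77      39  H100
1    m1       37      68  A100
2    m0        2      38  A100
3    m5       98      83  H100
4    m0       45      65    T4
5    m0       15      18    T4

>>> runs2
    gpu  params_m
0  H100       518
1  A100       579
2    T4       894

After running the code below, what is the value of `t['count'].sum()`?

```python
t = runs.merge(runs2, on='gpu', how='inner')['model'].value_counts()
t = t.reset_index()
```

merge on 'gpu' (how='inner') → 6 rows:
  model  lr_x1e4  epochs   gpu  params_m
0    m0       77      39  H100       518
1    m1       37      68  A100       579
2    m0        2      38  A100       579
3    m5       98      83  H100       518
4    m0       45      65    T4       894
5    m0       15      18    T4       894
value_counts of model:
model
m0    4
m1    1
m5    1
Name: count, dtype: int64
reset_index():
  model  count
0    m0      4
1    m1      1
2    m5      1

6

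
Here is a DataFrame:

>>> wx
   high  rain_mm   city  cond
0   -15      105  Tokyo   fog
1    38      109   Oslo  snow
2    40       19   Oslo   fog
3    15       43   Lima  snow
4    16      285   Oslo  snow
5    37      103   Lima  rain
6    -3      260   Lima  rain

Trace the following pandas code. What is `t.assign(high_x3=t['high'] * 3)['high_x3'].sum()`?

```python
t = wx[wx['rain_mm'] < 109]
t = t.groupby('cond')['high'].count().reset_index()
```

12

filter rows where rain_mm < 109:
   high  rain_mm   city  cond
0   -15      105  Tokyo   fog
2    40       19   Oslo   fog
3    15       43   Lima  snow
5    37      103   Lima  rain
group by cond, count of high:
cond
fog     2
rain    1
snow    1
Name: high, dtype: int64
reset_index():
   cond  high
0   fog     2
1  rain     1
2  snow     1
add column high_x3 = t['high'] * 3:
   cond  high  high_x3
0   fog     2        6
1  rain     1        3
2  snow     1        3
Hence 12.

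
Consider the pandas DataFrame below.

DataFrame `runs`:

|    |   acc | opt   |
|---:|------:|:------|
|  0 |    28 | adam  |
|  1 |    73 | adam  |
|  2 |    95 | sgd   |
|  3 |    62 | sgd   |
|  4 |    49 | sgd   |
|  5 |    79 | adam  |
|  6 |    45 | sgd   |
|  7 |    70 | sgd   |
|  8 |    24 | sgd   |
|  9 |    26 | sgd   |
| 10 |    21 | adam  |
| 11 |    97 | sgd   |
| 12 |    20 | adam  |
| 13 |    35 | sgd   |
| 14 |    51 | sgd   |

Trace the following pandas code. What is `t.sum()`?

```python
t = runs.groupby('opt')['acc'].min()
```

44

group by opt, min of acc:
opt
adam    20
sgd     24
Name: acc, dtype: int64
sum of the resulting series → 44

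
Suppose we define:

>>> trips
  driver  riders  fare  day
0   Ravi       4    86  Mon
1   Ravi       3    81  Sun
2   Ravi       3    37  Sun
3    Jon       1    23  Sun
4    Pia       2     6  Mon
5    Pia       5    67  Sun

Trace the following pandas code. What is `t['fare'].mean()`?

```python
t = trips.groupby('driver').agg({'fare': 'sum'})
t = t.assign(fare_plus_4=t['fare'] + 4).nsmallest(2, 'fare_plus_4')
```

48.0

group by driver, sum of fare:
        fare
driver      
Jon       23
Pia       73
Ravi     204
add column fare_plus_4 = t['fare'] + 4:
        fare  fare_plus_4
driver                   
Jon       23           27
Pia       73           77
Ravi     204          208
take 2 rows with smallest fare_plus_4:
        fare  fare_plus_4
driver                   
Jon       23           27
Pia       73           77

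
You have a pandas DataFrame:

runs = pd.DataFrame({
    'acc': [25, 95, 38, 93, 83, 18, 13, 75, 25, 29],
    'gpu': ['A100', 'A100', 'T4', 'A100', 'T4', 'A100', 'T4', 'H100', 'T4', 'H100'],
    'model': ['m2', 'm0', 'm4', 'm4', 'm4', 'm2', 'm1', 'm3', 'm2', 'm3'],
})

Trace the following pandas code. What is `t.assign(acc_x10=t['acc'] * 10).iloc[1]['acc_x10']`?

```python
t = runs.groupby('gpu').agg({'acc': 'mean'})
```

group by gpu, mean of acc:
        acc
gpu        
A100  57.75
H100  52.00
T4    39.75
add column acc_x10 = t['acc'] * 10:
        acc  acc_x10
gpu                 
A100  57.75    577.5
H100  52.00    520.0
T4    39.75    397.5

520.0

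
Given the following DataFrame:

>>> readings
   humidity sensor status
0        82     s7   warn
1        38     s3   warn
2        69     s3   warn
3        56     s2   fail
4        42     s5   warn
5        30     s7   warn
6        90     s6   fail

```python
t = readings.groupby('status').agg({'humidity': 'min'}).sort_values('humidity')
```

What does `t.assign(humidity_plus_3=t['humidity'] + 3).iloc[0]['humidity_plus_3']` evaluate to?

33

group by status, min of humidity:
        humidity
status          
fail          56
warn          30
sort by humidity:
        humidity
status          
warn          30
fail          56
add column humidity_plus_3 = t['humidity'] + 3:
        humidity  humidity_plus_3
status                           
warn          30               33
fail          56               59
Finally, value at position 0, column 'humidity_plus_3' = 33.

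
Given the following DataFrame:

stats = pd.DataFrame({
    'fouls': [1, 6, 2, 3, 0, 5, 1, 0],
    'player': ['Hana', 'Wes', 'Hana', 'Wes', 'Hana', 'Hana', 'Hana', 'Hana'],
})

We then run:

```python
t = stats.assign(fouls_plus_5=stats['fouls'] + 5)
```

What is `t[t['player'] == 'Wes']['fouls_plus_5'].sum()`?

19

add column fouls_plus_5 = stats['fouls'] + 5:
   fouls player  fouls_plus_5
0      1   Hana             6
1      6    Wes            11
2      2   Hana             7
3      3    Wes             8
4      0   Hana             5
5      5   Hana            10
6      1   Hana             6
7      0   Hana             5
filter rows where player == 'Wes':
   fouls player  fouls_plus_5
1      6    Wes            11
3      3    Wes             8
The sum of column 'fouls_plus_5' is 19.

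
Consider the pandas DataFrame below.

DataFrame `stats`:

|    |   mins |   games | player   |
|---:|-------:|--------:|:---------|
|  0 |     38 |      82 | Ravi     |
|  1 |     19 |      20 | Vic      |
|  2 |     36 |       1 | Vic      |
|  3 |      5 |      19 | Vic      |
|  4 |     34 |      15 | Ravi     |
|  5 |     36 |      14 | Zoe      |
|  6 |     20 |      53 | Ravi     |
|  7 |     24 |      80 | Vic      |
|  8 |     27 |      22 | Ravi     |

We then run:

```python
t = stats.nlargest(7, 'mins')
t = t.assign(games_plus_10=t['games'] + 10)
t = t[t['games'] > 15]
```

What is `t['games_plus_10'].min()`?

32

take 7 rows with largest mins:
   mins  games player
0    38     82   Ravi
2    36      1    Vic
5    36     14    Zoe
4    34     15   Ravi
8    27     22   Ravi
7    24     80    Vic
6    20     53   Ravi
add column games_plus_10 = t['games'] + 10:
   mins  games player  games_plus_10
0    38     82   Ravi             92
2    36      1    Vic             11
5    36     14    Zoe             24
4    34     15   Ravi             25
8    27     22   Ravi             32
7    24     80    Vic             90
6    20     53   Ravi             63
filter rows where games > 15:
   mins  games player  games_plus_10
0    38     82   Ravi             92
8    27     22   Ravi             32
7    24     80    Vic             90
6    20     53   Ravi             63
min of column 'games_plus_10' → 32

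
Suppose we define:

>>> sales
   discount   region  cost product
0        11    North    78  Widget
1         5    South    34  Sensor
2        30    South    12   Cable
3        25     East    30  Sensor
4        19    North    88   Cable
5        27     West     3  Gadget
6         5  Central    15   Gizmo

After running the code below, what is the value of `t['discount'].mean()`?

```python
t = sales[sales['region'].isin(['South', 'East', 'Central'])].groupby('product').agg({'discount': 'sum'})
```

filter rows where region in ['South', 'East', 'Central']:
   discount   region  cost product
1         5    South    34  Sensor
2        30    South    12   Cable
3        25     East    30  Sensor
6         5  Central    15   Gizmo
group by product, sum of discount:
         discount
product          
Cable          30
Gizmo           5
Sensor         30

21.6666666667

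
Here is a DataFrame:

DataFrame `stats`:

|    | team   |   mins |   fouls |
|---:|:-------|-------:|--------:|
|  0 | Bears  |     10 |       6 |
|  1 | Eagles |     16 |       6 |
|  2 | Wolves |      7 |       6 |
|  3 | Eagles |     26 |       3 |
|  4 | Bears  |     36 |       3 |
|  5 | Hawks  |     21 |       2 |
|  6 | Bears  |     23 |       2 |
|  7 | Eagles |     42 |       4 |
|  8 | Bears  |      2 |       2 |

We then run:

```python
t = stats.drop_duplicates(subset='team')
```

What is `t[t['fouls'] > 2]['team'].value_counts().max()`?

1

drop duplicate team (keep=first):
     team  mins  fouls
0   Bears    10      6
1  Eagles    16      6
2  Wolves     7      6
5   Hawks    21      2
filter rows where fouls > 2:
     team  mins  fouls
0   Bears    10      6
1  Eagles    16      6
2  Wolves     7      6
value_counts of team:
team
Bears     1
Eagles    1
Wolves    1
Name: count, dtype: int64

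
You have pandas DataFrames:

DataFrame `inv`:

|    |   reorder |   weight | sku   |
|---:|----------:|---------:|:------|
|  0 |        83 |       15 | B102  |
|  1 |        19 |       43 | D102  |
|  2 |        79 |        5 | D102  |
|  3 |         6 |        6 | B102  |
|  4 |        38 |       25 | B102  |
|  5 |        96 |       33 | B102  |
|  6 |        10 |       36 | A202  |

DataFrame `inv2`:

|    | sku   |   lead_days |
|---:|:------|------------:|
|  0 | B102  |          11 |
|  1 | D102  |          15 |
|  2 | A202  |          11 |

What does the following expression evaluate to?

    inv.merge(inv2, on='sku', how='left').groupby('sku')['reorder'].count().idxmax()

B102

merge on 'sku' (how='left') → 7 rows:
   reorder  weight   sku  lead_days
0       83      15  B102         11
1       19      43  D102         15
2       79       5  D102         15
3        6       6  B102         11
4       38      25  B102         11
5       96      33  B102         11
6       10      36  A202         11
group by sku, count of reorder:
sku
A202    1
B102    4
D102    2
Name: reorder, dtype: int64
Then the label with the largest value: B102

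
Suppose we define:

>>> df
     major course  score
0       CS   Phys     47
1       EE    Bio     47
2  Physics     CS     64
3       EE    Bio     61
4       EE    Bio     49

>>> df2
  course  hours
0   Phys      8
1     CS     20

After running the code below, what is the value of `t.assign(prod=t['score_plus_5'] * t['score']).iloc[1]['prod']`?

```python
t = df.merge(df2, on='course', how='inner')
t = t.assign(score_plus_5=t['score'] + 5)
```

4416

merge on 'course' (how='inner') → 2 rows:
     major course  score  hours
0       CS   Phys     47      8
1  Physics     CS     64     20
add column score_plus_5 = t['score'] + 5:
     major course  score  hours  score_plus_5
0       CS   Phys     47      8            52
1  Physics     CS     64     20            69
add column prod = t['score_plus_5'] * t['score']:
     major course  score  hours  score_plus_5  prod
0       CS   Phys     47      8            52  2444
1  Physics     CS     64     20            69  4416
Taking the value at position 1, column 'prod' gives 4416.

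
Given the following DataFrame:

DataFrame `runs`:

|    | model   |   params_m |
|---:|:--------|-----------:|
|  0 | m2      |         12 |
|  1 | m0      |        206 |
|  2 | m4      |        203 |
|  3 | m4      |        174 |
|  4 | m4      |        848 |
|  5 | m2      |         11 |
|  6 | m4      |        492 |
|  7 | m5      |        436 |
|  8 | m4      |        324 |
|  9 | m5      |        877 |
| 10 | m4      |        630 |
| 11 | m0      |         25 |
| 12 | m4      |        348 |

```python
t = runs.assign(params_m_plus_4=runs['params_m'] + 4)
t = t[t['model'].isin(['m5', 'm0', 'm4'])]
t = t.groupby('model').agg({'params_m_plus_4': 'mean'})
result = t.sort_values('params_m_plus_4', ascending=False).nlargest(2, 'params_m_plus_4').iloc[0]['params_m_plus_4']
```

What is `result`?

add column params_m_plus_4 = runs['params_m'] + 4:
   model  params_m  params_m_plus_4
0     m2        12               16
1     m0       206              210
2     m4       203              207
3     m4       174              178
4     m4       848              852
5     m2        11               15
6     m4       492              496
7     m5       436              440
8     m4       324              328
9     m5       877              881
10    m4       630              634
11    m0        25               29
12    m4       348              352
filter rows where model in ['m5', 'm0', 'm4']:
   model  params_m  params_m_plus_4
1     m0       206              210
2     m4       203              207
3     m4       174              178
4     m4       848              852
6     m4       492              496
7     m5       436              440
8     m4       324              328
9     m5       877              881
10    m4       630              634
11    m0        25               29
12    m4       348              352
group by model, mean of params_m_plus_4:
       params_m_plus_4
model                 
m0          119.500000
m4          435.285714
m5          660.500000
sort by params_m_plus_4 descending:
       params_m_plus_4
model                 
m5          660.500000
m4          435.285714
m0          119.500000
take 2 rows with largest params_m_plus_4:
       params_m_plus_4
model                 
m5          660.500000
m4          435.285714
value at position 0, column 'params_m_plus_4' → 660.5

660.5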